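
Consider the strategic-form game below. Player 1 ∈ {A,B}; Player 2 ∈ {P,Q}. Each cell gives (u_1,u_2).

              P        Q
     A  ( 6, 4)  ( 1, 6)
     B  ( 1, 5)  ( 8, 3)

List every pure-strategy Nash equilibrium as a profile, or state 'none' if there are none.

PSNE: ∅

(A,P): not NE [P2→Q gives 6>4]
(A,Q): not NE [P1→B gives 8>1]
(B,P): not NE [P1→A gives 6>1]
(B,Q): not NE [P2→P gives 5>3]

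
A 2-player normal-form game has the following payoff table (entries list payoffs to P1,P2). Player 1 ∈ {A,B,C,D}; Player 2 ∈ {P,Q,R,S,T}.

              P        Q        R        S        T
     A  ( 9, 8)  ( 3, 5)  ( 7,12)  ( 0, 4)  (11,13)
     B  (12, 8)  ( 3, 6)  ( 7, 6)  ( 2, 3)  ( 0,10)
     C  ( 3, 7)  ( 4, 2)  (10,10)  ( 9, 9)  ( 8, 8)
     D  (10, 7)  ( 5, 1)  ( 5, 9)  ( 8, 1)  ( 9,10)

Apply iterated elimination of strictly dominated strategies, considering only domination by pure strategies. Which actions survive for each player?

P2 drop P (T beats it: A:13>8 B:10>8 C:8>7 D:10>7)
P1 drop B (C beats it: Q:4>3 R:10>7 S:9>2 T:8>0)
P2 drop Q (R beats it: A:12>5 C:10>2 D:9>1)
P2 drop S (R beats it: A:12>4 C:10>9 D:9>1)
P1 drop D (A beats it: R:7>5 T:11>9)
P1→{A,C} P2→{R,T}

Remaining: P1:{A,C} P2:{R,T}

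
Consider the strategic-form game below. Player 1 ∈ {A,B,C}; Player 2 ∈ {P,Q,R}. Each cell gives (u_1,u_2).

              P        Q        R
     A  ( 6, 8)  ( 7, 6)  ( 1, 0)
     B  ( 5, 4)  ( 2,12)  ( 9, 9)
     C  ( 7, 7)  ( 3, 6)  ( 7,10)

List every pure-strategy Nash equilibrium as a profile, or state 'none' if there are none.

(A,P): not NE [P1→C gives 7>6]
(A,Q): not NE [P2→P gives 8>6]
(A,R): not NE [P1→B gives 9>1; P2→P gives 8>0]
(B,P): not NE [P1→C gives 7>5; P2→Q gives 12>4]
(B,Q): not NE [P1→A gives 7>2]
(B,R): not NE [P2→Q gives 12>9]
(C,P): not NE [P2→R gives 10>7]
(C,Q): not NE [P1→A gives 7>3; P2→R gives 10>6]
(C,R): not NE [P1→B gives 9>7]

Equilibria: none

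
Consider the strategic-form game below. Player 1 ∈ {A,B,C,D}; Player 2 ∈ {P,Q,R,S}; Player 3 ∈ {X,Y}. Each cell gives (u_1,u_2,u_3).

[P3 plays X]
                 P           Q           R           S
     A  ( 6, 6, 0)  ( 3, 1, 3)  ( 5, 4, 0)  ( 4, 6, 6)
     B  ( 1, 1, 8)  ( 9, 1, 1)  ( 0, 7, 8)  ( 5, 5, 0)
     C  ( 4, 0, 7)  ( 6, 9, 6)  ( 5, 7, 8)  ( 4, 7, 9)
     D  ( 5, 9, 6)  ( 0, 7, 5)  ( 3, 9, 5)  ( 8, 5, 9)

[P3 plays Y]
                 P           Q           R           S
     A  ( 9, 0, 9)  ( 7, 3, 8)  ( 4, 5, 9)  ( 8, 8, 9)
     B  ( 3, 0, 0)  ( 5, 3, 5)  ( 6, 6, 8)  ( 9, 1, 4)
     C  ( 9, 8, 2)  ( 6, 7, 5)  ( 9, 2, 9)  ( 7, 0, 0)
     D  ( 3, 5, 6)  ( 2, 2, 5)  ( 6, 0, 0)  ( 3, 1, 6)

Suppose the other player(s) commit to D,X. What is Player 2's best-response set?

argmax u_2 = {P,R}

u_2(P vs D,X) = 9
u_2(Q vs D,X) = 7
u_2(R vs D,X) = 9
u_2(S vs D,X) = 5
max payoff 9 at {P,R}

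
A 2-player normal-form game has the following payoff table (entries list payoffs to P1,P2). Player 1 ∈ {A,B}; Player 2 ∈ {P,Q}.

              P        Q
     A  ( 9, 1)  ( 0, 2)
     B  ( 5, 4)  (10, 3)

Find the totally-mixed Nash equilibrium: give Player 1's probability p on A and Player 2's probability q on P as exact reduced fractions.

P1 indiff ⇒ q·9+(1-q)·0 = q·5+(1-q)·10 ⇒ q(4) = (1-q)(10) ⇒ q = 5/7
P2 indiff ⇒ p·1+(1-p)·4 = p·2+(1-p)·3 ⇒ p(-1) = (1-p)(-1) ⇒ p = 1/2

P1 mixes 1/2 on A; P2 mixes 5/7 on P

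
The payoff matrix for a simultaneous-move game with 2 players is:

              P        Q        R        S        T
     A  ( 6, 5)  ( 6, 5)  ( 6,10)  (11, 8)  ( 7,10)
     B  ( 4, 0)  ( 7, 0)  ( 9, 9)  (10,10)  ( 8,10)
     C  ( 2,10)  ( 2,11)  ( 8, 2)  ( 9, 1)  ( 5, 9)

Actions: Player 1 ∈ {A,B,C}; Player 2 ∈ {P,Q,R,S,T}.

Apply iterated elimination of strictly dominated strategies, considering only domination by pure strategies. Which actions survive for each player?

P1 drop C (B beats it: P:4>2 Q:7>2 R:9>8 S:10>9 T:8>5)
P2 drop P (R beats it: A:10>5 B:9>0)
P2 drop Q (R beats it: A:10>5 B:9>0)
P1→{A,B} P2→{R,S,T}

IESDS → P1:{A,B} P2:{R,S,T}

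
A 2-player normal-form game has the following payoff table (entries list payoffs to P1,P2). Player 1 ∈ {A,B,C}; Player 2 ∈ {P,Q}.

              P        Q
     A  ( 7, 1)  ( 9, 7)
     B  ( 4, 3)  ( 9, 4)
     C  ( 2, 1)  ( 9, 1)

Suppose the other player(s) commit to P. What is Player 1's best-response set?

u_1(A vs P) = 7
u_1(B vs P) = 4
u_1(C vs P) = 2
max payoff 7 at {A}

argmax u_1 = {A}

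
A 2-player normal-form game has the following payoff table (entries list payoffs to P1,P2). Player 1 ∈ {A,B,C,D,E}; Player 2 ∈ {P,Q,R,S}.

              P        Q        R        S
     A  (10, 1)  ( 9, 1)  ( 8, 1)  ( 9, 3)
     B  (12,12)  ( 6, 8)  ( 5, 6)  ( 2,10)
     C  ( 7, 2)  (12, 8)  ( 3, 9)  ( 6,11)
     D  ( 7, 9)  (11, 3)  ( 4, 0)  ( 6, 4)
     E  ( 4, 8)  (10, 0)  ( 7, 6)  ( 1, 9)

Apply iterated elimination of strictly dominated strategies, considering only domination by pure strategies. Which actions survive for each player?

IESDS → P1:{A,B} P2:{P,S}

P2 drop Q (S beats it: A:3>1 B:10>8 C:11>8 D:4>3 E:9>0)
P1 drop C (A beats it: P:10>7 R:8>3 S:9>6)
P1 drop D (A beats it: P:10>7 R:8>4 S:9>6)
P1 drop E (A beats it: P:10>4 R:8>7 S:9>1)
P2 drop R (S beats it: A:3>1 B:10>6)
P1→{A,B} P2→{P,S}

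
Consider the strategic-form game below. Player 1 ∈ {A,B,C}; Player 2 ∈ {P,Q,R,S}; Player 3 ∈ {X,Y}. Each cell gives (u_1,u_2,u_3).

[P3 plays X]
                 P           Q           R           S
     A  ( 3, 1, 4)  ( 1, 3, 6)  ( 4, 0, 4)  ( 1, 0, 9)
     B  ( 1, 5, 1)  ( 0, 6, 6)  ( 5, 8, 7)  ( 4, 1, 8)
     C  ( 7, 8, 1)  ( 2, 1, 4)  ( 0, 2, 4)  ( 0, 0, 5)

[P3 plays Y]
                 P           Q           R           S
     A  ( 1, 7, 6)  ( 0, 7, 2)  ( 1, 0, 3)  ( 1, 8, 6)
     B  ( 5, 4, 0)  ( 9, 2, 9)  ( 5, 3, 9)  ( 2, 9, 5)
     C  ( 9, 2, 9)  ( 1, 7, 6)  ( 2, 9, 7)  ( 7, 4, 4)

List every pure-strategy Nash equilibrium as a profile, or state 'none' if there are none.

(A,P,X): not NE [P1→C gives 7>3; P2→Q gives 3>1; P3→Y gives 6>4]
(A,P,Y): not NE [P1→C gives 9>1; P2→S gives 8>7]
(A,Q,X): not NE [P1→C gives 2>1]
(A,Q,Y): not NE [P1→B gives 9>0; P2→S gives 8>7; P3→X gives 6>2]
(A,R,X): not NE [P1→B gives 5>4; P2→Q gives 3>0]
(A,R,Y): not NE [P1→B gives 5>1; P2→S gives 8>0; P3→X gives 4>3]
(A,S,X): not NE [P1→B gives 4>1; P2→Q gives 3>0]
(A,S,Y): not NE [P1→C gives 7>1; P3→X gives 9>6]
(B,P,X): not NE [P1→C gives 7>1; P2→R gives 8>5]
(B,P,Y): not NE [P1→C gives 9>5; P2→S gives 9>4; P3→X gives 1>0]
(B,Q,X): not NE [P1→C gives 2>0; P2→R gives 8>6; P3→Y gives 9>6]
(B,Q,Y): not NE [P2→S gives 9>2]
(B,R,X): not NE [P3→Y gives 9>7]
(B,R,Y): not NE [P2→S gives 9>3]
(B,S,X): not NE [P2→R gives 8>1]
(B,S,Y): not NE [P1→C gives 7>2; P3→X gives 8>5]
(C,P,X): not NE [P3→Y gives 9>1]
(C,P,Y): not NE [P2→R gives 9>2]
(C,Q,X): not NE [P2→P gives 8>1; P3→Y gives 6>4]
(C,Q,Y): not NE [P1→B gives 9>1; P2→R gives 9>7]
(C,R,X): not NE [P1→B gives 5>0; P2→P gives 8>2; P3→Y gives 7>4]
(C,R,Y): not NE [P1→B gives 5>2]
(C,S,X): not NE [P1→B gives 4>0; P2→P gives 8>0]
(C,S,Y): not NE [P2→R gives 9>4; P3→X gives 5>4]

No pure NE.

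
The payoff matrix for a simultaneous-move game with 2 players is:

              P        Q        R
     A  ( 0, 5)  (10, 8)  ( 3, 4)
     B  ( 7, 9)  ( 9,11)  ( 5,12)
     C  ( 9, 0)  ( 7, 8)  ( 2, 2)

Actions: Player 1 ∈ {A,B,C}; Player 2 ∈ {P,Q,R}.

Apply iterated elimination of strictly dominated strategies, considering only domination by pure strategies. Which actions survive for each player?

Survivors P1:{A,B} P2:{Q,R}

P2 drop P (Q beats it: A:8>5 B:11>9 C:8>0)
P1 drop C (A beats it: Q:10>7 R:3>2)
P1→{A,B} P2→{Q,R}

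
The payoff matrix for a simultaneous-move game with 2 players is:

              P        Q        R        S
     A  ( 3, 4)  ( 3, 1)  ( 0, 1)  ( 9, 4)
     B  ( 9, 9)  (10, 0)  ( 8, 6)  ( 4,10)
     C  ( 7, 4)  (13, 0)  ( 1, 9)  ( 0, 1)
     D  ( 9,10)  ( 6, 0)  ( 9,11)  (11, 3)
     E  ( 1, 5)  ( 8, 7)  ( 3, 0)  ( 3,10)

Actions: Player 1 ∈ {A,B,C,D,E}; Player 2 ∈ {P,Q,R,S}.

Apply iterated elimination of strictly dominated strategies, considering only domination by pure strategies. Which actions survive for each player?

IESDS → P1:{B,D} P2:{P,R,S}

P1 drop A (D beats it: P:9>3 Q:6>3 R:9>0 S:11>9)
P1 drop E (B beats it: P:9>1 Q:10>8 R:8>3 S:4>3)
P2 drop Q (P beats it: B:9>0 C:4>0 D:10>0)
P1 drop C (B beats it: P:9>7 R:8>1 S:4>0)
P1→{B,D} P2→{P,R,S}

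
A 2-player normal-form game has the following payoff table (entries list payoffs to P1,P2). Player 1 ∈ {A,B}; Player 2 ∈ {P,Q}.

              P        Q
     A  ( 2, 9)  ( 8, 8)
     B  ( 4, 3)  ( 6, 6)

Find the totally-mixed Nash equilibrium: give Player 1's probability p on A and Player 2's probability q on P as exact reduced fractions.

P1 indiff ⇒ q·2+(1-q)·8 = q·4+(1-q)·6 ⇒ q(-2) = (1-q)(-2) ⇒ q = 1/2
P2 indiff ⇒ p·9+(1-p)·3 = p·8+(1-p)·6 ⇒ p(1) = (1-p)(3) ⇒ p = 3/4

p=3/4, q=1/2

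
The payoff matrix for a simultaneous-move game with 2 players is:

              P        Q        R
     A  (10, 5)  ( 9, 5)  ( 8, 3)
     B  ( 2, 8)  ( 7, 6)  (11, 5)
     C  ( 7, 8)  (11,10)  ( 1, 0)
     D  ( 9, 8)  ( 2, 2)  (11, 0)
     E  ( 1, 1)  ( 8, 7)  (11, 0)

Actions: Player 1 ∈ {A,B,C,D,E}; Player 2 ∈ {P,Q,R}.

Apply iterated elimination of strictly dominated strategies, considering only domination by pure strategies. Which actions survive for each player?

Survivors P1:{A,C} P2:{P,Q}

P2 drop R (P beats it: A:5>3 B:8>5 C:8>0 D:8>0 E:1>0)
P1 drop B (A beats it: P:10>2 Q:9>7)
P1 drop D (A beats it: P:10>9 Q:9>2)
P1 drop E (A beats it: P:10>1 Q:9>8)
P1→{A,C} P2→{P,Q}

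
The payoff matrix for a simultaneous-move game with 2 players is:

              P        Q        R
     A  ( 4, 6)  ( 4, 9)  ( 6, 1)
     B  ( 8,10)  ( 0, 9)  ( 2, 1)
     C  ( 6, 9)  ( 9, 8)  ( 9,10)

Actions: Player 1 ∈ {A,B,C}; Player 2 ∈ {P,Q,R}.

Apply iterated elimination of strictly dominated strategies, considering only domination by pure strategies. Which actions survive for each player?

Remaining: P1:{B,C} P2:{P,R}

P1 drop A (C beats it: P:6>4 Q:9>4 R:9>6)
P2 drop Q (P beats it: B:10>9 C:9>8)
P1→{B,C} P2→{P,R}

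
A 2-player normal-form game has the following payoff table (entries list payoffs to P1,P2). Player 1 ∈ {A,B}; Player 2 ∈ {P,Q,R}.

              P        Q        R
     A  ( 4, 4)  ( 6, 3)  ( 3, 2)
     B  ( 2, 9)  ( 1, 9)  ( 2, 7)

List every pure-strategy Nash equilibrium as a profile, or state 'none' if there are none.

PSNE = {(A,P)}

(A,P): NE
(A,Q): not NE [P2→P gives 4>3]
(A,R): not NE [P2→P gives 4>2]
(B,P): not NE [P1→A gives 4>2]
(B,Q): not NE [P1→A gives 6>1]
(B,R): not NE [P1→A gives 3>2; P2→Q gives 9>7]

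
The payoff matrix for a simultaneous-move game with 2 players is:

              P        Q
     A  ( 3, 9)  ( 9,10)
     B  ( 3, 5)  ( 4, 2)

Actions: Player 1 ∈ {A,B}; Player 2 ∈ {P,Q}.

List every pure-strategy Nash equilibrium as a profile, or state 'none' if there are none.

(A,P): not NE [P2→Q gives 10>9]
(A,Q): NE
(B,P): NE
(B,Q): not NE [P1→A gives 9>4; P2→P gives 5>2]

PSNE = {(A,Q), (B,P)}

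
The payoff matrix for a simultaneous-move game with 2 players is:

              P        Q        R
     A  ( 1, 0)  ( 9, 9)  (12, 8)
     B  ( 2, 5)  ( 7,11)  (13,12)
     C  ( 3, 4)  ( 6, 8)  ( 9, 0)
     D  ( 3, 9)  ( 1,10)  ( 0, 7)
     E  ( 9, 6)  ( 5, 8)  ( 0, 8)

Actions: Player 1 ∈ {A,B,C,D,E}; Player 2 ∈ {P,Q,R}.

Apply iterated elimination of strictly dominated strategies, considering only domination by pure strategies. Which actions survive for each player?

P2 drop P (Q beats it: A:9>0 B:11>5 C:8>4 D:10>9 E:8>6)
P1 drop C (A beats it: Q:9>6 R:12>9)
P1 drop D (A beats it: Q:9>1 R:12>0)
P1 drop E (A beats it: Q:9>5 R:12>0)
P1→{A,B} P2→{Q,R}

Survivors P1:{A,B} P2:{Q,R}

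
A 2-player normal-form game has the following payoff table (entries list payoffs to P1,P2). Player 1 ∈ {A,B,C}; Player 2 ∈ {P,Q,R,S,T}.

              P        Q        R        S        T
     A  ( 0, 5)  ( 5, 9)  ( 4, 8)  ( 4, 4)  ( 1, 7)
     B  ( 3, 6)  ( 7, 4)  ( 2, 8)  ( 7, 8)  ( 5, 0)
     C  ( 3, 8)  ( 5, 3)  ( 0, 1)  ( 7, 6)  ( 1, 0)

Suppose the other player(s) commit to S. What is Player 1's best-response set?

argmax u_1 = {B,C}

u_1(A vs S) = 4
u_1(B vs S) = 7
u_1(C vs S) = 7
max payoff 7 at {B,C}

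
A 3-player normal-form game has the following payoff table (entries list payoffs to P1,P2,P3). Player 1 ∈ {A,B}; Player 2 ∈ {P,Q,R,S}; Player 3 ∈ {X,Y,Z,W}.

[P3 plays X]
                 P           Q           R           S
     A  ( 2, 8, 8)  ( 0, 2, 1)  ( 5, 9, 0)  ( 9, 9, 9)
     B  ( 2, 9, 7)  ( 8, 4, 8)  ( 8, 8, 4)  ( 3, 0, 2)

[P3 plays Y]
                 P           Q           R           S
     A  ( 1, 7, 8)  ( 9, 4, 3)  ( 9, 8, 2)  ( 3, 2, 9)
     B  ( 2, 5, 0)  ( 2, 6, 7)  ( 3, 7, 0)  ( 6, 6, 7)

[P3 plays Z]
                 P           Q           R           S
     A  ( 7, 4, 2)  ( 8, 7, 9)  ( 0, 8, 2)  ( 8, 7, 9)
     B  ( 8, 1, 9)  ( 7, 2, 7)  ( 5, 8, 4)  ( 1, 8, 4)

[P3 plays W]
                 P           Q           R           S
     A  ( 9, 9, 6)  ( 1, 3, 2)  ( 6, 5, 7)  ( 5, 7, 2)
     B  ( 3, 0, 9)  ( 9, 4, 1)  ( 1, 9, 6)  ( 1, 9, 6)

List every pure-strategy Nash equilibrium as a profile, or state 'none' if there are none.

(A,P,X): not NE [P2→S gives 9>8]
(A,P,Y): not NE [P1→B gives 2>1; P2→R gives 8>7]
(A,P,Z): not NE [P1→B gives 8>7; P2→R gives 8>4; P3→Y gives 8>2]
(A,P,W): not NE [P3→Y gives 8>6]
(A,Q,X): not NE [P1→B gives 8>0; P2→S gives 9>2; P3→Z gives 9>1]
(A,Q,Y): not NE [P2→R gives 8>4; P3→Z gives 9>3]
(A,Q,Z): not NE [P2→R gives 8>7]
(A,Q,W): not NE [P1→B gives 9>1; P2→P gives 9>3; P3→Z gives 9>2]
(A,R,X): not NE [P1→B gives 8>5; P3→W gives 7>0]
(A,R,Y): not NE [P3→W gives 7>2]
(A,R,Z): not NE [P1→B gives 5>0; P3→W gives 7>2]
(A,R,W): not NE [P2→P gives 9>5]
(A,S,X): NE
(A,S,Y): not NE [P1→B gives 6>3; P2→R gives 8>2]
(A,S,Z): not NE [P2→R gives 8>7]
(A,S,W): not NE [P2→P gives 9>7; P3→Z gives 9>2]
(B,P,X): not NE [P3→W gives 9>7]
(B,P,Y): not NE [P2→R gives 7>5; P3→W gives 9>0]
(B,P,Z): not NE [P2→S gives 8>1]
(B,P,W): not NE [P1→A gives 9>3; P2→S gives 9>0]
(B,Q,X): not NE [P2→P gives 9>4]
(B,Q,Y): not NE [P1→A gives 9>2; P2→R gives 7>6; P3→X gives 8>7]
(B,Q,Z): not NE [P1→A gives 8>7; P2→S gives 8>2; P3→X gives 8>7]
(B,Q,W): not NE [P2→S gives 9>4; P3→X gives 8>1]
(B,R,X): not NE [P2→P gives 9>8; P3→W gives 6>4]
(B,R,Y): not NE [P1→A gives 9>3; P3→W gives 6>0]
(B,R,Z): not NE [P3→W gives 6>4]
(B,R,W): not NE [P1→A gives 6>1]
(B,S,X): not NE [P1→A gives 9>3; P2→P gives 9>0; P3→Y gives 7>2]
(B,S,Y): not NE [P2→R gives 7>6]
(B,S,Z): not NE [P1→A gives 8>1; P3→Y gives 7>4]
(B,S,W): not NE [P1→A gives 5>1; P3→Y gives 7>6]

Nash profiles: (A,S,X)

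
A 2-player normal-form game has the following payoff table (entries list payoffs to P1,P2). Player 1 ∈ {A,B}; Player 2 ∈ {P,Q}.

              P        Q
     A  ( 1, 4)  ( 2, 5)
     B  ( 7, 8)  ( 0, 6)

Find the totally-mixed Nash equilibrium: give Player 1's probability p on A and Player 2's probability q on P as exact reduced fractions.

P1 indiff ⇒ q·1+(1-q)·2 = q·7+(1-q)·0 ⇒ q(-6) = (1-q)(-2) ⇒ q = 1/4
P2 indiff ⇒ p·4+(1-p)·8 = p·5+(1-p)·6 ⇒ p(-1) = (1-p)(-2) ⇒ p = 2/3

P1 mixes 2/3 on A; P2 mixes 1/4 on P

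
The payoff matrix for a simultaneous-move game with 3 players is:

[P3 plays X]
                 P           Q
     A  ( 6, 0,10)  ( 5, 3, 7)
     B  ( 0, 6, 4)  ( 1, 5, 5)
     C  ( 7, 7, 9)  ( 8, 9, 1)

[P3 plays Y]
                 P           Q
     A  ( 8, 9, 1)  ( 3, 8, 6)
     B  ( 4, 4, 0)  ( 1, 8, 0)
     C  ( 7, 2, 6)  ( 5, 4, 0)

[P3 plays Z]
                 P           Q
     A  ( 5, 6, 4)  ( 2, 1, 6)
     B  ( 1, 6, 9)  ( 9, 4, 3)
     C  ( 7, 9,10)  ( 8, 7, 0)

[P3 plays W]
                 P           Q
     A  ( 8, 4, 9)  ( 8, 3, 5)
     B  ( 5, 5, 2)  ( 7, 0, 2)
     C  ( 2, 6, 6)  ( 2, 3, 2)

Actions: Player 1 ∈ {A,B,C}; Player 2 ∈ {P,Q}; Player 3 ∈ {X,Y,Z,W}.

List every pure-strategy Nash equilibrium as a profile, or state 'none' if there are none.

Nash profiles: (C,P,Z)

(A,P,X): not NE [P1→C gives 7>6; P2→Q gives 3>0]
(A,P,Y): not NE [P3→X gives 10>1]
(A,P,Z): not NE [P1→C gives 7>5; P3→X gives 10>4]
(A,P,W): not NE [P3→X gives 10>9]
(A,Q,X): not NE [P1→C gives 8>5]
(A,Q,Y): not NE [P1→C gives 5>3; P2→P gives 9>8; P3→X gives 7>6]
(A,Q,Z): not NE [P1→B gives 9>2; P2→P gives 6>1; P3→X gives 7>6]
(A,Q,W): not NE [P2→P gives 4>3; P3→X gives 7>5]
(B,P,X): not NE [P1→C gives 7>0; P3→Z gives 9>4]
(B,P,Y): not NE [P1→A gives 8>4; P2→Q gives 8>4; P3→Z gives 9>0]
(B,P,Z): not NE [P1→C gives 7>1]
(B,P,W): not NE [P1→A gives 8>5; P3→Z gives 9>2]
(B,Q,X): not NE [P1→C gives 8>1; P2→P gives 6>5]
(B,Q,Y): not NE [P1→C gives 5>1; P3→X gives 5>0]
(B,Q,Z): not NE [P2→P gives 6>4; P3→X gives 5>3]
(B,Q,W): not NE [P1→A gives 8>7; P2→P gives 5>0; P3→X gives 5>2]
(C,P,X): not NE [P2→Q gives 9>7; P3→Z gives 10>9]
(C,P,Y): not NE [P1→A gives 8>7; P2→Q gives 4>2; P3→Z gives 10>6]
(C,P,Z): NE
(C,P,W): not NE [P1→A gives 8>2; P3→Z gives 10>6]
(C,Q,X): not NE [P3→W gives 2>1]
(C,Q,Y): not NE [P3→W gives 2>0]
(C,Q,Z): not NE [P1→B gives 9>8; P2→P gives 9>7; P3→W gives 2>0]
(C,Q,W): not NE [P1→A gives 8>2; P2→P gives 6>3]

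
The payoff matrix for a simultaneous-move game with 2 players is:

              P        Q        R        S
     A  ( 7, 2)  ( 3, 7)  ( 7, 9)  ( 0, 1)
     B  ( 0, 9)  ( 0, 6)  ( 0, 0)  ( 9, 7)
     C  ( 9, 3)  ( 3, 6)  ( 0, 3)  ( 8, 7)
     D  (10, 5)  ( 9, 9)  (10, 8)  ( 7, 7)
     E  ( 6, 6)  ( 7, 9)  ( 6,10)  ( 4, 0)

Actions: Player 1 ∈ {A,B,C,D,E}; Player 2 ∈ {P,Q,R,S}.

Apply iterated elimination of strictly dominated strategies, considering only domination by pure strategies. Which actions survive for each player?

Remaining: P1:{B,C,D} P2:{P,Q,S}

P1 drop A (D beats it: P:10>7 Q:9>3 R:10>7 S:7>0)
P1 drop E (D beats it: P:10>6 Q:9>7 R:10>6 S:7>4)
P2 drop R (Q beats it: B:6>0 C:6>3 D:9>8)
P1→{B,C,D} P2→{P,Q,S}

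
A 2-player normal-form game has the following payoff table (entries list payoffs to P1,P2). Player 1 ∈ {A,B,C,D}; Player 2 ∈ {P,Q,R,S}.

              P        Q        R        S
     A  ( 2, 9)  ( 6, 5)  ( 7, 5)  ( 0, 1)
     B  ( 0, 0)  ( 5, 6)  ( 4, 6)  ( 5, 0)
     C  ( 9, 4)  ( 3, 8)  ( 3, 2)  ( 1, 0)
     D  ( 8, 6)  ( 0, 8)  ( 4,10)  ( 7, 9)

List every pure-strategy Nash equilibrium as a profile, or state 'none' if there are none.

PSNE: ∅

(A,P): not NE [P1→C gives 9>2]
(A,Q): not NE [P2→P gives 9>5]
(A,R): not NE [P2→P gives 9>5]
(A,S): not NE [P1→D gives 7>0; P2→P gives 9>1]
(B,P): not NE [P1→C gives 9>0; P2→R gives 6>0]
(B,Q): not NE [P1→A gives 6>5]
(B,R): not NE [P1→A gives 7>4]
(B,S): not NE [P1→D gives 7>5; P2→R gives 6>0]
(C,P): not NE [P2→Q gives 8>4]
(C,Q): not NE [P1→A gives 6>3]
(C,R): not NE [P1→A gives 7>3; P2→Q gives 8>2]
(C,S): not NE [P1→D gives 7>1; P2→Q gives 8>0]
(D,P): not NE [P1→C gives 9>8; P2→R gives 10>6]
(D,Q): not NE [P1→A gives 6>0; P2→R gives 10>8]
(D,R): not NE [P1→A gives 7>4]
(D,S): not NE [P2→R gives 10>9]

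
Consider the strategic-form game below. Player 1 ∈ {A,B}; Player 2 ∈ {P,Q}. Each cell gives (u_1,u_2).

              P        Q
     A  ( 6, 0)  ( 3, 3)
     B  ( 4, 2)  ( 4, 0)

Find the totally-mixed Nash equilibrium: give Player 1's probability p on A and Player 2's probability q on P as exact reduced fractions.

P1 indiff ⇒ q·6+(1-q)·3 = q·4+(1-q)·4 ⇒ q(2) = (1-q)(1) ⇒ q = 1/3
P2 indiff ⇒ p·0+(1-p)·2 = p·3+(1-p)·0 ⇒ p(-3) = (1-p)(-2) ⇒ p = 2/5

P1 mixes 2/5 on A; P2 mixes 1/3 on P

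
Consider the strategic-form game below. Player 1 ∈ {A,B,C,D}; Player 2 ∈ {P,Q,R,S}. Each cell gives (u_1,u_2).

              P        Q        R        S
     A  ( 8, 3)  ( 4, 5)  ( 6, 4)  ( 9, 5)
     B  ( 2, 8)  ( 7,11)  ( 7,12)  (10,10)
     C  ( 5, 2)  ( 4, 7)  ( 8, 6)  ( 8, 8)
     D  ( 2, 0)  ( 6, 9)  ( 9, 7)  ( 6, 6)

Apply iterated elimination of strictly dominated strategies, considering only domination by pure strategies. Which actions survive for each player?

IESDS → P1:{B,C,D} P2:{Q,R,S}

P2 drop P (Q beats it: A:5>3 B:11>8 C:7>2 D:9>0)
P1 drop A (B beats it: Q:7>4 R:7>6 S:10>9)
P1→{B,C,D} P2→{Q,R,S}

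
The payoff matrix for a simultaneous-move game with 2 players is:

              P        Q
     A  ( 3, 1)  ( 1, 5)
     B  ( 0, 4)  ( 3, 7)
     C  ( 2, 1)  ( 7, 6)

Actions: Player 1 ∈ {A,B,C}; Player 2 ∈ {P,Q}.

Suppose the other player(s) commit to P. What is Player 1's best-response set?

argmax u_1 = {A}

u_1(A vs P) = 3
u_1(B vs P) = 0
u_1(C vs P) = 2
max payoff 3 at {A}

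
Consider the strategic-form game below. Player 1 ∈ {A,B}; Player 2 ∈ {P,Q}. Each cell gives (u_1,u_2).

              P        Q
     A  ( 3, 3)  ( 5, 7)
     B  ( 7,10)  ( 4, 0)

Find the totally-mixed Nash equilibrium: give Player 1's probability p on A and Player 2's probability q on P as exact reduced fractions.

P1 indiff ⇒ q·3+(1-q)·5 = q·7+(1-q)·4 ⇒ q(-4) = (1-q)(-1) ⇒ q = 1/5
P2 indiff ⇒ p·3+(1-p)·10 = p·7+(1-p)·0 ⇒ p(-4) = (1-p)(-10) ⇒ p = 5/7

P1 mixes 5/7 on A; P2 mixes 1/5 on P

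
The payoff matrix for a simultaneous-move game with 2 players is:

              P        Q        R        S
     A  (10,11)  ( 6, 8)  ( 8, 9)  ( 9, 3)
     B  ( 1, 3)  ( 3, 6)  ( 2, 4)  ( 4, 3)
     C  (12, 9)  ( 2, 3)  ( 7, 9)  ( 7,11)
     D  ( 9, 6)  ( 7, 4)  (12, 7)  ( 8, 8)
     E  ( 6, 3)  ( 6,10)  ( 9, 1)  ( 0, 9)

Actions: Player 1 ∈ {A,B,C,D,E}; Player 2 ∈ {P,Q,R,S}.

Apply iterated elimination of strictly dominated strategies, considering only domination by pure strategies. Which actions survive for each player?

Remaining: P1:{A,C,D} P2:{P,R,S}

P1 drop B (A beats it: P:10>1 Q:6>3 R:8>2 S:9>4)
P1 drop E (D beats it: P:9>6 Q:7>6 R:12>9 S:8>0)
P2 drop Q (P beats it: A:11>8 C:9>3 D:6>4)
P1→{A,C,D} P2→{P,R,S}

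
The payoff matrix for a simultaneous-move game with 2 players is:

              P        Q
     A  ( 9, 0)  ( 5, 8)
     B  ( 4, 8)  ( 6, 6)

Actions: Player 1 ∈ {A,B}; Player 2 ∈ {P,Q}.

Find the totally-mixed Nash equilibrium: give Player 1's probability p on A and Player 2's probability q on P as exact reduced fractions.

(p,q) = (1/5, 1/6)

P1 indiff ⇒ q·9+(1-q)·5 = q·4+(1-q)·6 ⇒ q(5) = (1-q)(1) ⇒ q = 1/6
P2 indiff ⇒ p·0+(1-p)·8 = p·8+(1-p)·6 ⇒ p(-8) = (1-p)(-2) ⇒ p = 1/5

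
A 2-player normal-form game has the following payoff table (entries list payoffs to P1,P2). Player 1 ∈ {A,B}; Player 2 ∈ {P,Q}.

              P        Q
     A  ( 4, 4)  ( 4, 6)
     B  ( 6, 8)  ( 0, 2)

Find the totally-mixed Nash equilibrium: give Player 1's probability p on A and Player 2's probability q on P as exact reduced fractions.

P1 indiff ⇒ q·4+(1-q)·4 = q·6+(1-q)·0 ⇒ q(-2) = (1-q)(-4) ⇒ q = 2/3
P2 indiff ⇒ p·4+(1-p)·8 = p·6+(1-p)·2 ⇒ p(-2) = (1-p)(-6) ⇒ p = 3/4

p=3/4, q=2/3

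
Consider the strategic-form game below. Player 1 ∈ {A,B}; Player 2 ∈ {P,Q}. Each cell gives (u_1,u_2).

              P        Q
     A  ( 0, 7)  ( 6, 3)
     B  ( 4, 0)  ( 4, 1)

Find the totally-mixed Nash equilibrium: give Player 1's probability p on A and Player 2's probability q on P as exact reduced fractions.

P1 indiff ⇒ q·0+(1-q)·6 = q·4+(1-q)·4 ⇒ q(-4) = (1-q)(-2) ⇒ q = 1/3
P2 indiff ⇒ p·7+(1-p)·0 = p·3+(1-p)·1 ⇒ p(4) = (1-p)(1) ⇒ p = 1/5

(p,q) = (1/5, 1/3)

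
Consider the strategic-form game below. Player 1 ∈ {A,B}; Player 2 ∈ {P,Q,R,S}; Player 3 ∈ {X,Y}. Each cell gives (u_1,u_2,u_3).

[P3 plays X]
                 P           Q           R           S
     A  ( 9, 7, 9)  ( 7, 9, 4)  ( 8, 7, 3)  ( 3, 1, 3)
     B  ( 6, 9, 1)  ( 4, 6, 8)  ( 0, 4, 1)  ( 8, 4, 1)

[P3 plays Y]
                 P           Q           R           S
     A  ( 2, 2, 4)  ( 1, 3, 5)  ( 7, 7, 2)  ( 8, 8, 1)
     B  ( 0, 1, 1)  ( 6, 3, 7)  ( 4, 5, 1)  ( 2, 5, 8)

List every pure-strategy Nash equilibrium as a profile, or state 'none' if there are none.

(A,P,X): not NE [P2→Q gives 9>7]
(A,P,Y): not NE [P2→S gives 8>2; P3→X gives 9>4]
(A,Q,X): not NE [P3→Y gives 5>4]
(A,Q,Y): not NE [P1→B gives 6>1; P2→S gives 8>3]
(A,R,X): not NE [P2→Q gives 9>7]
(A,R,Y): not NE [P2→S gives 8>7; P3→X gives 3>2]
(A,S,X): not NE [P1→B gives 8>3; P2→Q gives 9>1]
(A,S,Y): not NE [P3→X gives 3>1]
(B,P,X): not NE [P1→A gives 9>6]
(B,P,Y): not NE [P1→A gives 2>0; P2→S gives 5>1]
(B,Q,X): not NE [P1→A gives 7>4; P2→P gives 9>6]
(B,Q,Y): not NE [P2→S gives 5>3; P3→X gives 8>7]
(B,R,X): not NE [P1→A gives 8>0; P2→P gives 9>4]
(B,R,Y): not NE [P1→A gives 7>4]
(B,S,X): not NE [P2→P gives 9>4; P3→Y gives 8>1]
(B,S,Y): not NE [P1→A gives 8>2]

Equilibria: none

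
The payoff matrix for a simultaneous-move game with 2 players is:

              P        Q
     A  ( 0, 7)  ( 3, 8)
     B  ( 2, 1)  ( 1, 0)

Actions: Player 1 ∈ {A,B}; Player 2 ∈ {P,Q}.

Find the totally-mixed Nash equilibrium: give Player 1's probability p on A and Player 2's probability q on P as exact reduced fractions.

P1 indiff ⇒ q·0+(1-q)·3 = q·2+(1-q)·1 ⇒ q(-2) = (1-q)(-2) ⇒ q = 1/2
P2 indiff ⇒ p·7+(1-p)·1 = p·8+(1-p)·0 ⇒ p(-1) = (1-p)(-1) ⇒ p = 1/2

(p,q) = (1/2, 1/2)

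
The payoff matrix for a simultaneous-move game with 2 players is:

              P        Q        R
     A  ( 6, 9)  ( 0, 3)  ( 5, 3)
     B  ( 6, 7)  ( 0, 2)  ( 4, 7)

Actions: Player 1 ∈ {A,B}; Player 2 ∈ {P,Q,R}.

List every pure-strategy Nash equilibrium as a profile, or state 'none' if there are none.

(A,P): NE
(A,Q): not NE [P2→P gives 9>3]
(A,R): not NE [P2→P gives 9>3]
(B,P): NE
(B,Q): not NE [P2→R gives 7>2]
(B,R): not NE [P1→A gives 5>4]

Nash profiles: (A,P), (B,P)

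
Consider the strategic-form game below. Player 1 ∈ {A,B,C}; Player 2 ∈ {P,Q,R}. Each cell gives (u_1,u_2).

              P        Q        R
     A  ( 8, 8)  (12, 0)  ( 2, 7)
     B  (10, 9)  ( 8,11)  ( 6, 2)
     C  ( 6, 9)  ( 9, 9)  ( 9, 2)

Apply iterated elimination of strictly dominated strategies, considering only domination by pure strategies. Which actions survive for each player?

P2 drop R (P beats it: A:8>7 B:9>2 C:9>2)
P1 drop C (A beats it: P:8>6 Q:12>9)
P1→{A,B} P2→{P,Q}

Remaining: P1:{A,B} P2:{P,Q}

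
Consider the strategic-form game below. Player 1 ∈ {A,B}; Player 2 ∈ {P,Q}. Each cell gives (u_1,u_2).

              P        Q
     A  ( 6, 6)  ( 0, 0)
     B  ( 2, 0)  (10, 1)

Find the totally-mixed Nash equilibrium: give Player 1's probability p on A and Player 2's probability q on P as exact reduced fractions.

P1 indiff ⇒ q·6+(1-q)·0 = q·2+(1-q)·10 ⇒ q(4) = (1-q)(10) ⇒ q = 5/7
P2 indiff ⇒ p·6+(1-p)·0 = p·0+(1-p)·1 ⇒ p(6) = (1-p)(1) ⇒ p = 1/7

p=1/7, q=5/7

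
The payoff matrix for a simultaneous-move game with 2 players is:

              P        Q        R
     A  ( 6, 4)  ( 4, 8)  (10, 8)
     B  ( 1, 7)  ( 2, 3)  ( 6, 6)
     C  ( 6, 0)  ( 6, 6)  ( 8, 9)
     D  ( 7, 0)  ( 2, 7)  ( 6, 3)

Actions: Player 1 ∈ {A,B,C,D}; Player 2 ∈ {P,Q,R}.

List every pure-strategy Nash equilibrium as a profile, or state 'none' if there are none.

Nash profiles: (A,R)

(A,P): not NE [P1→D gives 7>6; P2→R gives 8>4]
(A,Q): not NE [P1→C gives 6>4]
(A,R): NE
(B,P): not NE [P1→D gives 7>1]
(B,Q): not NE [P1→C gives 6>2; P2→P gives 7>3]
(B,R): not NE [P1→A gives 10>6; P2→P gives 7>6]
(C,P): not NE [P1→D gives 7>6; P2→R gives 9>0]
(C,Q): not NE [P2→R gives 9>6]
(C,R): not NE [P1→A gives 10>8]
(D,P): not NE [P2→Q gives 7>0]
(D,Q): not NE [P1→C gives 6>2]
(D,R): not NE [P1→A gives 10>6; P2→Q gives 7>3]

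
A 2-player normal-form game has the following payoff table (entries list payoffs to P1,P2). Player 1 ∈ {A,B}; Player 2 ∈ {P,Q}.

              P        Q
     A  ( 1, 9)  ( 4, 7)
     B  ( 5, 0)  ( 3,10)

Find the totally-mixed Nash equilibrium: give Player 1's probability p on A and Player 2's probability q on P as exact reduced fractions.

P1 mixes 5/6 on A; P2 mixes 1/5 on P

P1 indiff ⇒ q·1+(1-q)·4 = q·5+(1-q)·3 ⇒ q(-4) = (1-q)(-1) ⇒ q = 1/5
P2 indiff ⇒ p·9+(1-p)·0 = p·7+(1-p)·10 ⇒ p(2) = (1-p)(10) ⇒ p = 5/6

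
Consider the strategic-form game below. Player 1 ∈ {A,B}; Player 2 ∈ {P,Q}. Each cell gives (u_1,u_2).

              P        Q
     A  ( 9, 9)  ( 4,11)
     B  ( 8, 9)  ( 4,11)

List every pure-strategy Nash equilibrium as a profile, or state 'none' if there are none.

Nash profiles: (A,Q), (B,Q)

(A,P): not NE [P2→Q gives 11>9]
(A,Q): NE
(B,P): not NE [P1→A gives 9>8; P2→Q gives 11>9]
(B,Q): NE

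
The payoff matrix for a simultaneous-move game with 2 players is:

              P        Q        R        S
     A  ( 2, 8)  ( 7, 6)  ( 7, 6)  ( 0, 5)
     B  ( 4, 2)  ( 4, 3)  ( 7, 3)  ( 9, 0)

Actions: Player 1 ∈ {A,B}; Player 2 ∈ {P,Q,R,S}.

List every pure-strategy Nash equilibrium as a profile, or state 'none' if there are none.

(A,P): not NE [P1→B gives 4>2]
(A,Q): not NE [P2→P gives 8>6]
(A,R): not NE [P2→P gives 8>6]
(A,S): not NE [P1→B gives 9>0; P2→P gives 8>5]
(B,P): not NE [P2→R gives 3>2]
(B,Q): not NE [P1→A gives 7>4]
(B,R): NE
(B,S): not NE [P2→R gives 3>0]

Nash profiles: (B,R)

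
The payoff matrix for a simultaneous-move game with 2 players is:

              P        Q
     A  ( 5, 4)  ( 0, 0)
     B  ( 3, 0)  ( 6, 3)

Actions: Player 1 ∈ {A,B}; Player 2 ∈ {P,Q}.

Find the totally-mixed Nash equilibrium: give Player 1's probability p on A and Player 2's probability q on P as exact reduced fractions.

(p,q) = (3/7, 3/4)

P1 indiff ⇒ q·5+(1-q)·0 = q·3+(1-q)·6 ⇒ q(2) = (1-q)(6) ⇒ q = 3/4
P2 indiff ⇒ p·4+(1-p)·0 = p·0+(1-p)·3 ⇒ p(4) = (1-p)(3) ⇒ p = 3/7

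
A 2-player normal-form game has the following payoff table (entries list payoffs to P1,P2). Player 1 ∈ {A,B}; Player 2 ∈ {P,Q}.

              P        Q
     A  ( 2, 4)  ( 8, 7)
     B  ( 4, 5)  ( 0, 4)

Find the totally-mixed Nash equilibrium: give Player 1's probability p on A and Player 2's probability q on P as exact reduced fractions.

P1 indiff ⇒ q·2+(1-q)·8 = q·4+(1-q)·0 ⇒ q(-2) = (1-q)(-8) ⇒ q = 4/5
P2 indiff ⇒ p·4+(1-p)·5 = p·7+(1-p)·4 ⇒ p(-3) = (1-p)(-1) ⇒ p = 1/4

P1 mixes 1/4 on A; P2 mixes 4/5 on P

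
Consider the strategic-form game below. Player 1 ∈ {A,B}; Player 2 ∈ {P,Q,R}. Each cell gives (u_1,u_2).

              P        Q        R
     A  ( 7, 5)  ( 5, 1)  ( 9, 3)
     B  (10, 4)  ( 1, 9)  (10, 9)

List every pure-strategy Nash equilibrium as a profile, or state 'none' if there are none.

(A,P): not NE [P1→B gives 10>7]
(A,Q): not NE [P2→P gives 5>1]
(A,R): not NE [P1→B gives 10>9; P2→P gives 5>3]
(B,P): not NE [P2→R gives 9>4]
(B,Q): not NE [P1→A gives 5>1]
(B,R): NE

NE set: (B,R)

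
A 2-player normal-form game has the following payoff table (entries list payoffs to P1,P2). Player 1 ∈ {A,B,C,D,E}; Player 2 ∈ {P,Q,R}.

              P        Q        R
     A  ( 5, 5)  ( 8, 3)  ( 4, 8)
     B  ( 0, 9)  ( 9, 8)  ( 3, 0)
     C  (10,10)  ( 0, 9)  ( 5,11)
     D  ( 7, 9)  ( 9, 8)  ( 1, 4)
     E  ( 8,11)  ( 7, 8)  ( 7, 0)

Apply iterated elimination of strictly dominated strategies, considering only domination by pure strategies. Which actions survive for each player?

Survivors P1:{C,E} P2:{P,R}

P2 drop Q (P beats it: A:5>3 B:9>8 C:10>9 D:9>8 E:11>8)
P1 drop A (C beats it: P:10>5 R:5>4)
P1 drop B (C beats it: P:10>0 R:5>3)
P1 drop D (C beats it: P:10>7 R:5>1)
P1→{C,E} P2→{P,R}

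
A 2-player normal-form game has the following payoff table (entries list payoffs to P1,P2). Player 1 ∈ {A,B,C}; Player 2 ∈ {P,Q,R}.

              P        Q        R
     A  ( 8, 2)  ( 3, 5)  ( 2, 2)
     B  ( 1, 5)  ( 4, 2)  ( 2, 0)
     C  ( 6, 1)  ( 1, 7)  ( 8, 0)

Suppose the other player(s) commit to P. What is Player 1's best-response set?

u_1(A vs P) = 8
u_1(B vs P) = 1
u_1(C vs P) = 6
max payoff 8 at {A}

argmax u_1 = {A}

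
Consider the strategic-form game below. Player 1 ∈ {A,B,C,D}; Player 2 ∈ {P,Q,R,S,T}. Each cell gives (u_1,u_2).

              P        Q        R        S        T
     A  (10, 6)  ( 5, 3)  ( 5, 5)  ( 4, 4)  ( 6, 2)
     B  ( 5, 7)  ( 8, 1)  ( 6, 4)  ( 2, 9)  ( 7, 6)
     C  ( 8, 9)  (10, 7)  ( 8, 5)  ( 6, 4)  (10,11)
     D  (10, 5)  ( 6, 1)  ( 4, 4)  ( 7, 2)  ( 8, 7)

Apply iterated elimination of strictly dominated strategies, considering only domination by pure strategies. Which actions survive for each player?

Survivors P1:{A,C,D} P2:{P,T}

P1 drop B (C beats it: P:8>5 Q:10>8 R:8>6 S:6>2 T:10>7)
P2 drop Q (P beats it: A:6>3 C:9>7 D:5>1)
P2 drop R (P beats it: A:6>5 C:9>5 D:5>4)
P2 drop S (P beats it: A:6>4 C:9>4 D:5>2)
P1→{A,C,D} P2→{P,T}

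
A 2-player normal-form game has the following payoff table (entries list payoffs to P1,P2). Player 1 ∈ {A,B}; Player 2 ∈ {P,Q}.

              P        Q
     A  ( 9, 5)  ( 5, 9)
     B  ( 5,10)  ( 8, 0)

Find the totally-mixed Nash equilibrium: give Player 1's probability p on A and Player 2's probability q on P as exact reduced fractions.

p=5/7, q=3/7

P1 indiff ⇒ q·9+(1-q)·5 = q·5+(1-q)·8 ⇒ q(4) = (1-q)(3) ⇒ q = 3/7
P2 indiff ⇒ p·5+(1-p)·10 = p·9+(1-p)·0 ⇒ p(-4) = (1-p)(-10) ⇒ p = 5/7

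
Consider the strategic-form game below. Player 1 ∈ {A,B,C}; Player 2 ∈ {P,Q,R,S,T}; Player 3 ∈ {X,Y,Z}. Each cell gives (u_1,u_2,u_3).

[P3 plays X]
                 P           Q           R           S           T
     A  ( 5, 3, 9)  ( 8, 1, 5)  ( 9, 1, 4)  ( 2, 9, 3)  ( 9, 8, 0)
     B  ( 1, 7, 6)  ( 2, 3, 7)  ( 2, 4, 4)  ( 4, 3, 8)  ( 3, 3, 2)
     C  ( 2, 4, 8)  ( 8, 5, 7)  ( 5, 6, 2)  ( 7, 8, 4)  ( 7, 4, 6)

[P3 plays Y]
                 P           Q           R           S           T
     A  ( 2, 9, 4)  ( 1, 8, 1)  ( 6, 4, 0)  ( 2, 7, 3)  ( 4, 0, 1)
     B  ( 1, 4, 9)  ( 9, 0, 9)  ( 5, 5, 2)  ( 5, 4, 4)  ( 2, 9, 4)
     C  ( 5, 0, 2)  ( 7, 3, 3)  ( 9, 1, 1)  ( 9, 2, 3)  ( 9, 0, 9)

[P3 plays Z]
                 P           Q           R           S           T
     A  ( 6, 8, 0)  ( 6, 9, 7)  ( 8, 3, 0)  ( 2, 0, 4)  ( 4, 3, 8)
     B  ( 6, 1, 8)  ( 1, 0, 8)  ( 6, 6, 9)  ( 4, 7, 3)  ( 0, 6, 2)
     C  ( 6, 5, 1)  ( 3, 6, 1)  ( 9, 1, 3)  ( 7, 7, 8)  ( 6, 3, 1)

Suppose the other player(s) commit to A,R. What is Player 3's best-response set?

u_3(X vs A,R) = 4
u_3(Y vs A,R) = 0
u_3(Z vs A,R) = 0
max payoff 4 at {X}

BR_3 = {X}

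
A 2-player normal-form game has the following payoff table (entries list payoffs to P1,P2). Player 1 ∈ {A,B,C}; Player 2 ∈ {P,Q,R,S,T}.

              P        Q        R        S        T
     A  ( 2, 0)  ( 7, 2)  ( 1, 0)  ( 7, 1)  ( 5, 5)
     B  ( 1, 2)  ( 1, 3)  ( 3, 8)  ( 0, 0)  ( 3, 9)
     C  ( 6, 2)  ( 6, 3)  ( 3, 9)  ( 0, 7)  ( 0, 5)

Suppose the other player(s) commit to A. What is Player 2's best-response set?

P2 best: {T}

u_2(P vs A) = 0
u_2(Q vs A) = 2
u_2(R vs A) = 0
u_2(S vs A) = 1
u_2(T vs A) = 5
max payoff 5 at {T}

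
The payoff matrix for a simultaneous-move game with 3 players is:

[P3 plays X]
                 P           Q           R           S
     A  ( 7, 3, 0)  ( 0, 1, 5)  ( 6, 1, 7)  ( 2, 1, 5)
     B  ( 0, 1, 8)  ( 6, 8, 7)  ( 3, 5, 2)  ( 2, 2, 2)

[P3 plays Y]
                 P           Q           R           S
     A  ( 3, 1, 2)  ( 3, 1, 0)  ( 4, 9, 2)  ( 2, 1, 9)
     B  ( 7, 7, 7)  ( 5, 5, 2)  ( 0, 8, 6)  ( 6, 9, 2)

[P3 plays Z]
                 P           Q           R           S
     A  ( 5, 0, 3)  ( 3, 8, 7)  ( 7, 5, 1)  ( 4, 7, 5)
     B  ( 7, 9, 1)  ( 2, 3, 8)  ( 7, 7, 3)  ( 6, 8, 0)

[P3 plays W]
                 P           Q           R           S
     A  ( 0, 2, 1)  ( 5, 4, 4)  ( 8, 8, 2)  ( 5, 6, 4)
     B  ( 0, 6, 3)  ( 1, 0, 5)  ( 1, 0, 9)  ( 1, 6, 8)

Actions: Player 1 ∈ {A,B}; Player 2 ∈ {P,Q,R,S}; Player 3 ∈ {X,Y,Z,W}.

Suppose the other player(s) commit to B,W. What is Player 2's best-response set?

P2 best: {P,S}

u_2(P vs B,W) = 6
u_2(Q vs B,W) = 0
u_2(R vs B,W) = 0
u_2(S vs B,W) = 6
max payoff 6 at {P,S}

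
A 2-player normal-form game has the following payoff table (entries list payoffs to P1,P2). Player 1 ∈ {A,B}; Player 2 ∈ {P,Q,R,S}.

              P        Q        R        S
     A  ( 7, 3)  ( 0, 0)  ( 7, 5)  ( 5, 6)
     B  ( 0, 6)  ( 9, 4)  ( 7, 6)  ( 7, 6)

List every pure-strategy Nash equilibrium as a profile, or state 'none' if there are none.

(A,P): not NE [P2→S gives 6>3]
(A,Q): not NE [P1→B gives 9>0; P2→S gives 6>0]
(A,R): not NE [P2→S gives 6>5]
(A,S): not NE [P1→B gives 7>5]
(B,P): not NE [P1→A gives 7>0]
(B,Q): not NE [P2→S gives 6>4]
(B,R): NE
(B,S): NE

NE set: (B,R), (B,S)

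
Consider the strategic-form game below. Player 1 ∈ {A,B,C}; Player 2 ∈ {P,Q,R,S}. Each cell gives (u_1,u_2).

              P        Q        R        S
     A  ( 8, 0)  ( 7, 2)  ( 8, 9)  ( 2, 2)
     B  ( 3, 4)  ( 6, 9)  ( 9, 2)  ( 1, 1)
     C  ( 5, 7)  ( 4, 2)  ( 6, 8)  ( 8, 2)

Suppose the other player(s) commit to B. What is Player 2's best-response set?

u_2(P vs B) = 4
u_2(Q vs B) = 9
u_2(R vs B) = 2
u_2(S vs B) = 1
max payoff 9 at {Q}

BR_2 = {Q}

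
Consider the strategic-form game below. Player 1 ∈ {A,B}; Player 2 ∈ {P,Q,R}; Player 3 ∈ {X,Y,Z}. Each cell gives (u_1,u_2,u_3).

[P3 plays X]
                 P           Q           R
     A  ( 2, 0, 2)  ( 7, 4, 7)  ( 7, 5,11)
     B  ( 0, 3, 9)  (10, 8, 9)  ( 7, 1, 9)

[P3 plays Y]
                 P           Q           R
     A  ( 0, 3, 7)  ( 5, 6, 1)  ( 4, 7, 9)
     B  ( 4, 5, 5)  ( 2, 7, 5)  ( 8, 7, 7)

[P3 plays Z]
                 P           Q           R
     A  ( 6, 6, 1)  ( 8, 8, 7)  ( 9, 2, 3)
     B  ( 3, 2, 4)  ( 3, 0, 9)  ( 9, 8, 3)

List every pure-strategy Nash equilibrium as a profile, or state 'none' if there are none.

PSNE = {(A,Q,Z), (A,R,X), (B,Q,X)}

(A,P,X): not NE [P2→R gives 5>0; P3→Y gives 7>2]
(A,P,Y): not NE [P1→B gives 4>0; P2→R gives 7>3]
(A,P,Z): not NE [P2→Q gives 8>6; P3→Y gives 7>1]
(A,Q,X): not NE [P1→B gives 10>7; P2→R gives 5>4]
(A,Q,Y): not NE [P2→R gives 7>6; P3→Z gives 7>1]
(A,Q,Z): NE
(A,R,X): NE
(A,R,Y): not NE [P1→B gives 8>4; P3→X gives 11>9]
(A,R,Z): not NE [P2→Q gives 8>2; P3→X gives 11>3]
(B,P,X): not NE [P1→A gives 2>0; P2→Q gives 8>3]
(B,P,Y): not NE [P2→R gives 7>5; P3→X gives 9>5]
(B,P,Z): not NE [P1→A gives 6>3; P2→R gives 8>2; P3→X gives 9>4]
(B,Q,X): NE
(B,Q,Y): not NE [P1→A gives 5>2; P3→Z gives 9>5]
(B,Q,Z): not NE [P1→A gives 8>3; P2→R gives 8>0]
(B,R,X): not NE [P2→Q gives 8>1]
(B,R,Y): not NE [P3→X gives 9>7]
(B,R,Z): not NE [P3→X gives 9>3]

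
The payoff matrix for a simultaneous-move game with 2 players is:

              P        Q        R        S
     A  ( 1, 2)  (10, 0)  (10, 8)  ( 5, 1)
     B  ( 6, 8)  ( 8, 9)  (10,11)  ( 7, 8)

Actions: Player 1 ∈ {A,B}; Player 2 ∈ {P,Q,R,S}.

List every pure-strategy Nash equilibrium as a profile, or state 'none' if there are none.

(A,P): not NE [P1→B gives 6>1; P2→R gives 8>2]
(A,Q): not NE [P2→R gives 8>0]
(A,R): NE
(A,S): not NE [P1→B gives 7>5; P2→R gives 8>1]
(B,P): not NE [P2→R gives 11>8]
(B,Q): not NE [P1→A gives 10>8; P2→R gives 11>9]
(B,R): NE
(B,S): not NE [P2→R gives 11>8]

PSNE = {(A,R), (B,R)}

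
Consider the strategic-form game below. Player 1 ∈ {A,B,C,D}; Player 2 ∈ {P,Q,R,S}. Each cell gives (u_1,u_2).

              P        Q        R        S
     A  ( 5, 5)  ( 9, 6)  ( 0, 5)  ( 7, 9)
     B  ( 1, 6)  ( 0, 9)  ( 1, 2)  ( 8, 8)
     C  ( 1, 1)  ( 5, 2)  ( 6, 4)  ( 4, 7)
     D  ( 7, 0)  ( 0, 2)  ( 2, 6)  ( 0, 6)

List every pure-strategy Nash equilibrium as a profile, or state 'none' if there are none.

No pure NE.

(A,P): not NE [P1→D gives 7>5; P2→S gives 9>5]
(A,Q): not NE [P2→S gives 9>6]
(A,R): not NE [P1→C gives 6>0; P2→S gives 9>5]
(A,S): not NE [P1→B gives 8>7]
(B,P): not NE [P1→D gives 7>1; P2→Q gives 9>6]
(B,Q): not NE [P1→A gives 9>0]
(B,R): not NE [P1→C gives 6>1; P2→Q gives 9>2]
(B,S): not NE [P2→Q gives 9>8]
(C,P): not NE [P1→D gives 7>1; P2→S gives 7>1]
(C,Q): not NE [P1→A gives 9>5; P2→S gives 7>2]
(C,R): not NE [P2→S gives 7>4]
(C,S): not NE [P1→B gives 8>4]
(D,P): not NE [P2→S gives 6>0]
(D,Q): not NE [P1→A gives 9>0; P2→S gives 6>2]
(D,R): not NE [P1→C gives 6>2]
(D,S): not NE [P1→B gives 8>0]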